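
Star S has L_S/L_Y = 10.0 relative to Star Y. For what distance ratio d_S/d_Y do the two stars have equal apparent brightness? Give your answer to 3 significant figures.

Equal flux requires L_S/d_S² = L_Y/d_Y², so d_S/d_Y = √(L_S/L_Y)
= √(10.0) = 3.162.

3.16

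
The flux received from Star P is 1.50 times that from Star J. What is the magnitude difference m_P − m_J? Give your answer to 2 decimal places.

-0.44

m_P − m_J = −2.5 log₁₀(F_P/F_J) = −2.5 log₁₀(1.50) = −2.5 × (0.176) = -0.440.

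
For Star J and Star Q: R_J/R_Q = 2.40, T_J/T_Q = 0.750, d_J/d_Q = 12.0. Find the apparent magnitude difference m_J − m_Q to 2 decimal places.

L_J/L_Q = (2.40)²(0.750)⁴ = 1.823.
F_J/F_Q = (L_J/L_Q)/(d_J/d_Q)² = 1.823/144.0 = 0.01266.
m_J − m_Q = −2.5 log₁₀(0.01266) = 4.74.

4.74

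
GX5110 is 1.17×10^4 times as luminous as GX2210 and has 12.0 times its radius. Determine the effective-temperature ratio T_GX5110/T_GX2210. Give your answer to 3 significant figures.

3.00

L ∝ R²T⁴ gives T ∝ (L/R²)^(1/4), so
T_GX5110/T_GX2210 = (1.17×10^4 / 12.0²)^(1/4) = (81.25)^(1/4) = 3.002.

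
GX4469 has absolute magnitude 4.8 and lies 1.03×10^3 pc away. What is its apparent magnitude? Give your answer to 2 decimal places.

m = M + 5 log₁₀(d/10 pc) = 4.8 + 5 log₁₀(1.03×10^3/10)
  = 4.8 + 5 × 2.013 = 4.8 + 10.06 = 14.86.

14.86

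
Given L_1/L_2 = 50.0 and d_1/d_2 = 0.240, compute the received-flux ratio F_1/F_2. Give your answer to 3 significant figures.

F = L/(4πd²), so F_1/F_2 = (L_1/L_2) / (d_1/d_2)²
= 50.0 / (0.240)² = 50.0 / 0.05760 = 868.1.

868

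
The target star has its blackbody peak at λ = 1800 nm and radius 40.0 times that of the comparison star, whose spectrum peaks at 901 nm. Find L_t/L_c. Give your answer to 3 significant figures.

Wien's law gives T ∝ 1/λ_max, so T_t/T_c = λ_c/λ_t = 901/1800 = 0.5006.
Then L ∝ R²T⁴ gives L_t/L_c = (40.0)² × (0.5006)⁴ = 1600 × 0.06278 = 100.4.

100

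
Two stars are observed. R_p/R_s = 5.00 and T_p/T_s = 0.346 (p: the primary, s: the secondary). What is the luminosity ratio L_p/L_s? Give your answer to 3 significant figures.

0.358

From the Stefan–Boltzmann law, L ∝ R²T⁴, so
L_p/L_s = (R_p/R_s)² (T_p/T_s)⁴ = (5.00)² × (0.346)⁴ = 25.00 × 0.01433 = 0.3583.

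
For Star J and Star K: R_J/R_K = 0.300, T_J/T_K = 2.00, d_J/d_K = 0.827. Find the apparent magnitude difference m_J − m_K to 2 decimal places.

L_J/L_K = (0.300)²(2.00)⁴ = 1.440.
F_J/F_K = (L_J/L_K)/(d_J/d_K)² = 1.440/0.6839 = 2.105.
m_J − m_K = −2.5 log₁₀(2.105) = -0.81.

-0.81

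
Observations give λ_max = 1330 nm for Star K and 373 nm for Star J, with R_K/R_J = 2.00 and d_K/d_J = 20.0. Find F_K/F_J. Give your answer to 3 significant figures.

6.19×10^-5

Wien's law: T_K/T_J = λ_J/λ_K = 373/1330 = 0.2805.
L_K/L_J = (R_K/R_J)²(T_K/T_J)⁴ = (2.00)²(0.2805)⁴ = 0.02475.
F_K/F_J = (L_K/L_J)/(d_K/d_J)² = 0.02475/(20.0)² = 6.186×10^-5.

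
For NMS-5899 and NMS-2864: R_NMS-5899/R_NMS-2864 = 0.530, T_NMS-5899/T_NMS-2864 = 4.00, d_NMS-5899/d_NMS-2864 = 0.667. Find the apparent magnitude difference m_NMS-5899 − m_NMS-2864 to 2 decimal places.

L_NMS-5899/L_NMS-2864 = (0.530)²(4.00)⁴ = 71.91.
F_NMS-5899/F_NMS-2864 = (L_NMS-5899/L_NMS-2864)/(d_NMS-5899/d_NMS-2864)² = 71.91/0.4449 = 161.6.
m_NMS-5899 − m_NMS-2864 = −2.5 log₁₀(161.6) = -5.52.

-5.52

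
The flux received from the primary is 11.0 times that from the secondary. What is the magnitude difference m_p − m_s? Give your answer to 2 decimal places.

-2.60

m_p − m_s = −2.5 log₁₀(F_p/F_s) = −2.5 log₁₀(11.0) = −2.5 × (1.041) = -2.603.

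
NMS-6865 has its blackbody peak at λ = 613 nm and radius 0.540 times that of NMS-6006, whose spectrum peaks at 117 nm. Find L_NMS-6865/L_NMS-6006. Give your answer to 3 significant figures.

3.87×10^-4

Wien's law gives T ∝ 1/λ_max, so T_NMS-6865/T_NMS-6006 = λ_NMS-6006/λ_NMS-6865 = 117/613 = 0.1909.
Then L ∝ R²T⁴ gives L_NMS-6865/L_NMS-6006 = (0.540)² × (0.1909)⁴ = 0.2916 × 0.001327 = 3.870×10^-4.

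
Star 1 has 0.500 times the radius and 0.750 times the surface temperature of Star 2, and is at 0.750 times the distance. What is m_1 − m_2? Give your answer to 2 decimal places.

2.13

L_1/L_2 = (0.500)²(0.750)⁴ = 0.07910.
F_1/F_2 = (L_1/L_2)/(d_1/d_2)² = 0.07910/0.5625 = 0.1406.
m_1 − m_2 = −2.5 log₁₀(0.1406) = 2.13.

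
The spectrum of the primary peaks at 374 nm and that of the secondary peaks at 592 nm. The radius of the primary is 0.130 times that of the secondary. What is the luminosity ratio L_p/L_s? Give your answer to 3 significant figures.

0.106

Wien's law gives T ∝ 1/λ_max, so T_p/T_s = λ_s/λ_p = 592/374 = 1.583.
Then L ∝ R²T⁴ gives L_p/L_s = (0.130)² × (1.583)⁴ = 0.01690 × 6.278 = 0.1061.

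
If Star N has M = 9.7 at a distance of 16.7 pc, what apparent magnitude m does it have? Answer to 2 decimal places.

10.81

m = M + 5 log₁₀(d/10 pc) = 9.7 + 5 log₁₀(16.7/10)
  = 9.7 + 5 × 0.223 = 9.7 + 1.11 = 10.81.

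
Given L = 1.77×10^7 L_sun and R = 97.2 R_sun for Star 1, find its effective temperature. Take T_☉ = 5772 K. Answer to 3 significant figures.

T/T_☉ = (L/L_☉)^(1/4) / (R/R_☉)^(1/2)
T = 5772 × (1.77×10^7)^(1/4) / √(97.2) = 5772 × 64.86 / 9.859 = 3.797×10^4 K.

3.80×10^4 K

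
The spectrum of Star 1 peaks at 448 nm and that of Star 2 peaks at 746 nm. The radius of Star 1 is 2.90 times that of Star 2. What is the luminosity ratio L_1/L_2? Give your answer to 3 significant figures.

64.7

Wien's law gives T ∝ 1/λ_max, so T_1/T_2 = λ_2/λ_1 = 746/448 = 1.665.
Then L ∝ R²T⁴ gives L_1/L_2 = (2.90)² × (1.665)⁴ = 8.410 × 7.689 = 64.66.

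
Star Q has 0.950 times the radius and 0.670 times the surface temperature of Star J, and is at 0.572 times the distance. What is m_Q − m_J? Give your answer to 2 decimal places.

L_Q/L_J = (0.950)²(0.670)⁴ = 0.1819.
F_Q/F_J = (L_Q/L_J)/(d_Q/d_J)² = 0.1819/0.3272 = 0.5558.
m_Q − m_J = −2.5 log₁₀(0.5558) = 0.64.

0.64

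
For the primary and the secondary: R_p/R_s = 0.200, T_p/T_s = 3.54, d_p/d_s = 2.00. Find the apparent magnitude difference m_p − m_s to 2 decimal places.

-0.49

L_p/L_s = (0.200)²(3.54)⁴ = 6.282.
F_p/F_s = (L_p/L_s)/(d_p/d_s)² = 6.282/4.000 = 1.570.
m_p − m_s = −2.5 log₁₀(1.570) = -0.49.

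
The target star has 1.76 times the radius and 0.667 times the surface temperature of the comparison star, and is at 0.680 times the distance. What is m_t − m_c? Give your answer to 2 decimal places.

L_t/L_c = (1.76)²(0.667)⁴ = 0.6131.
F_t/F_c = (L_t/L_c)/(d_t/d_c)² = 0.6131/0.4624 = 1.326.
m_t − m_c = −2.5 log₁₀(1.326) = -0.31.

-0.31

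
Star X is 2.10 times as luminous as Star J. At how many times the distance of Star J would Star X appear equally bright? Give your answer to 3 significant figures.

1.45

Equal flux requires L_X/d_X² = L_J/d_J², so d_X/d_J = √(L_X/L_J)
= √(2.10) = 1.449.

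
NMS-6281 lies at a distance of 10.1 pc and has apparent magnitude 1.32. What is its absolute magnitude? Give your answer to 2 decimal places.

M = m − 5 log₁₀(d/10 pc) = 1.32 − 5 log₁₀(10.1/10)
  = 1.32 − 5 × 0.004 = 1.32 − 0.02 = 1.30.

1.30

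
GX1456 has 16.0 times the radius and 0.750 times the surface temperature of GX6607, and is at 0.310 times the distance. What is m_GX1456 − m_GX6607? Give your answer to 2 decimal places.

L_GX1456/L_GX6607 = (16.0)²(0.750)⁴ = 81.00.
F_GX1456/F_GX6607 = (L_GX1456/L_GX6607)/(d_GX1456/d_GX6607)² = 81.00/0.09610 = 842.9.
m_GX1456 − m_GX6607 = −2.5 log₁₀(842.9) = -7.31.

-7.31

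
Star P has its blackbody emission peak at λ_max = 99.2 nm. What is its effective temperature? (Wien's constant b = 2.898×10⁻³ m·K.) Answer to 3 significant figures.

T = b/λ_max = 2.898×10⁻³ / (99.2×10⁻⁹) = 2.921×10^4 K.

2.92×10^4 K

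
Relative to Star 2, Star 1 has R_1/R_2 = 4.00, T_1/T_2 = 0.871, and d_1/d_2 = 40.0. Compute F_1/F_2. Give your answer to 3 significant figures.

L_1/L_2 = (R_1/R_2)²(T_1/T_2)⁴ = (4.00)² × (0.871)⁴ = 9.209.
F_1/F_2 = (L_1/L_2)/(d_1/d_2)² = 9.209 / (40.0)² = 0.005755.

0.00576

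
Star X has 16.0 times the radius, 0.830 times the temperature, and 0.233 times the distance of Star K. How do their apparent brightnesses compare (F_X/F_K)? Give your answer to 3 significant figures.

2.24×10^3

L_X/L_K = (R_X/R_K)²(T_X/T_K)⁴ = (16.0)² × (0.830)⁴ = 121.5.
F_X/F_K = (L_X/L_K)/(d_X/d_K)² = 121.5 / (0.233)² = 2238.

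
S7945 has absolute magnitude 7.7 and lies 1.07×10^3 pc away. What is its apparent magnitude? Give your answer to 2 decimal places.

17.85

m = M + 5 log₁₀(d/10 pc) = 7.7 + 5 log₁₀(1.07×10^3/10)
  = 7.7 + 5 × 2.029 = 7.7 + 10.15 = 17.85.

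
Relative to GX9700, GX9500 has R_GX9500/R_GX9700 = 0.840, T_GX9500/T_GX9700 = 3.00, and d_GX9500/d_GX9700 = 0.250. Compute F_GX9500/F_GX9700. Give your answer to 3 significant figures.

L_GX9500/L_GX9700 = (R_GX9500/R_GX9700)²(T_GX9500/T_GX9700)⁴ = (0.840)² × (3.00)⁴ = 57.15.
F_GX9500/F_GX9700 = (L_GX9500/L_GX9700)/(d_GX9500/d_GX9700)² = 57.15 / (0.250)² = 914.5.

914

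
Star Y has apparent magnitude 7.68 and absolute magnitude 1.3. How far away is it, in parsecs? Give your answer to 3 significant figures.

m − M = 5 log₁₀(d/10 pc)
7.68 − (1.3) = 6.38 = 5 log₁₀(d/10)
d = 10 × 10^(6.38/5) = 10 × 10^1.276 = 188.8 pc.

189 pc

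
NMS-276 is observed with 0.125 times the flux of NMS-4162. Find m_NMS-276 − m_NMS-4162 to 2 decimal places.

2.26

m_NMS-276 − m_NMS-4162 = −2.5 log₁₀(F_NMS-276/F_NMS-4162) = −2.5 log₁₀(0.125) = −2.5 × (-0.903) = 2.258.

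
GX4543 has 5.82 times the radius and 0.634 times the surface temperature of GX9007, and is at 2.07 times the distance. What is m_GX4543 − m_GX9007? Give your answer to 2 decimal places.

L_GX4543/L_GX9007 = (5.82)²(0.634)⁴ = 5.473.
F_GX4543/F_GX9007 = (L_GX4543/L_GX9007)/(d_GX4543/d_GX9007)² = 5.473/4.285 = 1.277.
m_GX4543 − m_GX9007 = −2.5 log₁₀(1.277) = -0.27.

-0.27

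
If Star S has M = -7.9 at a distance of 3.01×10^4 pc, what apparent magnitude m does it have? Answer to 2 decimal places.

m = M + 5 log₁₀(d/10 pc) = -7.9 + 5 log₁₀(3.01×10^4/10)
  = -7.9 + 5 × 3.479 = -7.9 + 17.39 = 9.49.

9.49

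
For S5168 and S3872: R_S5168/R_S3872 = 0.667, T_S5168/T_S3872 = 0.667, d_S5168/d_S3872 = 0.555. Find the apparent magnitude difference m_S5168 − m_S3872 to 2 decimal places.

L_S5168/L_S3872 = (0.667)²(0.667)⁴ = 0.08806.
F_S5168/F_S3872 = (L_S5168/L_S3872)/(d_S5168/d_S3872)² = 0.08806/0.3080 = 0.2859.
m_S5168 − m_S3872 = −2.5 log₁₀(0.2859) = 1.36.

1.36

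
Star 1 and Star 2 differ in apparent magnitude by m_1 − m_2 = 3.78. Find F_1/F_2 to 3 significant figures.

0.0308

F_1/F_2 = 10^(−(m_1 − m_2)/2.5) = 10^(-3.78/2.5) = 10^-1.512 = 0.03076.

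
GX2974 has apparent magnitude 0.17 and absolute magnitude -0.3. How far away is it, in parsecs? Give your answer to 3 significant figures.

12.4 pc

m − M = 5 log₁₀(d/10 pc)
0.17 − (-0.3) = 0.47 = 5 log₁₀(d/10)
d = 10 × 10^(0.47/5) = 10 × 10^0.094 = 12.42 pc.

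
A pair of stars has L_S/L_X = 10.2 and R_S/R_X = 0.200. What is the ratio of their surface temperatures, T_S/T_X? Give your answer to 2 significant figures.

L ∝ R²T⁴ gives T ∝ (L/R²)^(1/4), so
T_S/T_X = (10.2 / 0.200²)^(1/4) = (255.0)^(1/4) = 3.996.

4.0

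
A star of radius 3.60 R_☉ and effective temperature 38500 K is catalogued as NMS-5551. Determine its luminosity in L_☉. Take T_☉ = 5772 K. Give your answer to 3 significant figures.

2.57×10^4 L_☉

L/L_☉ = (R/R_☉)² (T/T_☉)⁴ = (3.60)² × (38500/5772)⁴
       = 12.96 × (6.670)⁴ = 12.96 × 1979 = 2.565×10^4.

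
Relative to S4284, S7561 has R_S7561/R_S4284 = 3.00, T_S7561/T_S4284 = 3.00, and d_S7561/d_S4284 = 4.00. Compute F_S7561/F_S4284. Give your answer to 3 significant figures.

L_S7561/L_S4284 = (R_S7561/R_S4284)²(T_S7561/T_S4284)⁴ = (3.00)² × (3.00)⁴ = 729.0.
F_S7561/F_S4284 = (L_S7561/L_S4284)/(d_S7561/d_S4284)² = 729.0 / (4.00)² = 45.56.

45.6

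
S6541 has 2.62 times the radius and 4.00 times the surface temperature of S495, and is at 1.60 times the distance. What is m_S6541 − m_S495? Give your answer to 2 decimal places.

-7.09

L_S6541/L_S495 = (2.62)²(4.00)⁴ = 1757.
F_S6541/F_S495 = (L_S6541/L_S495)/(d_S6541/d_S495)² = 1757/2.560 = 686.4.
m_S6541 − m_S495 = −2.5 log₁₀(686.4) = -7.09.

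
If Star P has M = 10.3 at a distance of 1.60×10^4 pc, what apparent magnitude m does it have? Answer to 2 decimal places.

26.32

m = M + 5 log₁₀(d/10 pc) = 10.3 + 5 log₁₀(1.60×10^4/10)
  = 10.3 + 5 × 3.204 = 10.3 + 16.02 = 26.32.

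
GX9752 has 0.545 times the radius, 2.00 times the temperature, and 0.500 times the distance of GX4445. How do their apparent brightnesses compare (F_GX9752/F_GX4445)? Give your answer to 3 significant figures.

L_GX9752/L_GX4445 = (R_GX9752/R_GX4445)²(T_GX9752/T_GX4445)⁴ = (0.545)² × (2.00)⁴ = 4.752.
F_GX9752/F_GX4445 = (L_GX9752/L_GX4445)/(d_GX9752/d_GX4445)² = 4.752 / (0.500)² = 19.01.

19.0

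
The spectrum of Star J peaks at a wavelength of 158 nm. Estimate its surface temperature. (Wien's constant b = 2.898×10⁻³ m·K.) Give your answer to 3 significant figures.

T = b/λ_max = 2.898×10⁻³ / (158×10⁻⁹) = 1.834×10^4 K.

1.83×10^4 K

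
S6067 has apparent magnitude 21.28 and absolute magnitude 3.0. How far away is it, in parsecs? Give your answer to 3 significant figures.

4.53×10^4 pc

m − M = 5 log₁₀(d/10 pc)
21.28 − (3.0) = 18.28 = 5 log₁₀(d/10)
d = 10 × 10^(18.28/5) = 10 × 10^3.656 = 4.529×10^4 pc.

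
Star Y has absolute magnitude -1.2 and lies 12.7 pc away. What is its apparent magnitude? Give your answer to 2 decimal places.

m = M + 5 log₁₀(d/10 pc) = -1.2 + 5 log₁₀(12.7/10)
  = -1.2 + 5 × 0.104 = -1.2 + 0.52 = -0.68.

-0.68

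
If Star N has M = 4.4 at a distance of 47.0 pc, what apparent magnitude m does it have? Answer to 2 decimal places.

7.76

m = M + 5 log₁₀(d/10 pc) = 4.4 + 5 log₁₀(47.0/10)
  = 4.4 + 5 × 0.672 = 4.4 + 3.36 = 7.76.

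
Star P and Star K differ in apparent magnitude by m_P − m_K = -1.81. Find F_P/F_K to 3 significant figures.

F_P/F_K = 10^(−(m_P − m_K)/2.5) = 10^(1.81/2.5) = 10^0.724 = 5.297.

5.30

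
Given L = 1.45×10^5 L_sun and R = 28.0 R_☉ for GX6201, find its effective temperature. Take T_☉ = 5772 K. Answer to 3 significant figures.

2.13×10^4 K

T/T_☉ = (L/L_☉)^(1/4) / (R/R_☉)^(1/2)
T = 5772 × (1.45×10^5)^(1/4) / √(28.0) = 5772 × 19.51 / 5.292 = 2.129×10^4 K.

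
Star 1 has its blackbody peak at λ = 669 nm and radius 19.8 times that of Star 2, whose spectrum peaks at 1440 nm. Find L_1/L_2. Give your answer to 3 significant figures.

Wien's law gives T ∝ 1/λ_max, so T_1/T_2 = λ_2/λ_1 = 1440/669 = 2.152.
Then L ∝ R²T⁴ gives L_1/L_2 = (19.8)² × (2.152)⁴ = 392.0 × 21.47 = 8415.

8.42×10^3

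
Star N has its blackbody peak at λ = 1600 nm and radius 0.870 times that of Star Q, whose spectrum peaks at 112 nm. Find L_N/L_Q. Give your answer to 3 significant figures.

Wien's law gives T ∝ 1/λ_max, so T_N/T_Q = λ_Q/λ_N = 112/1600 = 0.07000.
Then L ∝ R²T⁴ gives L_N/L_Q = (0.870)² × (0.07000)⁴ = 0.7569 × 2.401×10^-5 = 1.817×10^-5.

1.82×10^-5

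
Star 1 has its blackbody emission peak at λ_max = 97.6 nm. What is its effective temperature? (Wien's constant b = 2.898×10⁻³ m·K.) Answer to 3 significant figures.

2.97×10^4 K

T = b/λ_max = 2.898×10⁻³ / (97.6×10⁻⁹) = 2.969×10^4 K.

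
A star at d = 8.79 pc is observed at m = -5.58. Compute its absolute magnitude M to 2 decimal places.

M = m − 5 log₁₀(d/10 pc) = -5.58 − 5 log₁₀(8.79/10)
  = -5.58 − 5 × -0.056 = -5.58 − -0.28 = -5.30.

-5.30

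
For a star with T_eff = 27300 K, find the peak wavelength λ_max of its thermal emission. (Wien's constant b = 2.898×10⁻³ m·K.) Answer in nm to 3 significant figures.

106 nm

λ_max = b/T = 2.898×10⁻³ / 27300 = 1.06×10^-7 m = 106.2 nm.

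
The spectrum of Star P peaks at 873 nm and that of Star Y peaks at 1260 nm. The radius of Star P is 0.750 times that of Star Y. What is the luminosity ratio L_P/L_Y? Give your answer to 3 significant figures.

Wien's law gives T ∝ 1/λ_max, so T_P/T_Y = λ_Y/λ_P = 1260/873 = 1.443.
Then L ∝ R²T⁴ gives L_P/L_Y = (0.750)² × (1.443)⁴ = 0.5625 × 4.339 = 2.441.

2.44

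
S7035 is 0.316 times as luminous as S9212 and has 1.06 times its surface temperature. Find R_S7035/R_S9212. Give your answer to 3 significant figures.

0.500

L ∝ R²T⁴ gives R ∝ √L / T², so
R_S7035/R_S9212 = √(0.316) / (1.06)² = 0.5621 / 1.124 = 0.5003.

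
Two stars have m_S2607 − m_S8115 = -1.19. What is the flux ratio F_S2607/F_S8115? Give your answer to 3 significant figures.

F_S2607/F_S8115 = 10^(−(m_S2607 − m_S8115)/2.5) = 10^(1.19/2.5) = 10^0.476 = 2.992.

2.99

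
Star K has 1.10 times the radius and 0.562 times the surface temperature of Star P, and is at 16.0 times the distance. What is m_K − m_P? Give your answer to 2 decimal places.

L_K/L_P = (1.10)²(0.562)⁴ = 0.1207.
F_K/F_P = (L_K/L_P)/(d_K/d_P)² = 0.1207/256.0 = 4.715×10^-4.
m_K − m_P = −2.5 log₁₀(4.715×10^-4) = 8.32.

8.32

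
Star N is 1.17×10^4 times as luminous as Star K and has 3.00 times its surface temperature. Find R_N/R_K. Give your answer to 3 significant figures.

L ∝ R²T⁴ gives R ∝ √L / T², so
R_N/R_K = √(1.17×10^4) / (3.00)² = 108.2 / 9.000 = 12.02.

12.0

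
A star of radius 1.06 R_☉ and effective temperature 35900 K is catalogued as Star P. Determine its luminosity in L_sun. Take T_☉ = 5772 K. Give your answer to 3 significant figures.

L/L_☉ = (R/R_☉)² (T/T_☉)⁴ = (1.06)² × (35900/5772)⁴
       = 1.124 × (6.220)⁴ = 1.124 × 1496 = 1681.

1.68×10^3 L_sun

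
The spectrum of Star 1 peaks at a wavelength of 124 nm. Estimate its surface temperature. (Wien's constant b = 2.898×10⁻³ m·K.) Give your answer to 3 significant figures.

2.34×10^4 K

T = b/λ_max = 2.898×10⁻³ / (124×10⁻⁹) = 2.337×10^4 K.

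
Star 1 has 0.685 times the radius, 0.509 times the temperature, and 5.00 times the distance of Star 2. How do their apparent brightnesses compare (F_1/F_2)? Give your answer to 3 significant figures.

0.00126

L_1/L_2 = (R_1/R_2)²(T_1/T_2)⁴ = (0.685)² × (0.509)⁴ = 0.03150.
F_1/F_2 = (L_1/L_2)/(d_1/d_2)² = 0.03150 / (5.00)² = 0.001260.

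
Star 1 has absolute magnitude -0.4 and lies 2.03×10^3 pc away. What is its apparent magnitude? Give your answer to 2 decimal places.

m = M + 5 log₁₀(d/10 pc) = -0.4 + 5 log₁₀(2.03×10^3/10)
  = -0.4 + 5 × 2.307 = -0.4 + 11.54 = 11.14.

11.14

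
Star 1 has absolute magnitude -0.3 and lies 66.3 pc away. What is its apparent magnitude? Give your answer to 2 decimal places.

m = M + 5 log₁₀(d/10 pc) = -0.3 + 5 log₁₀(66.3/10)
  = -0.3 + 5 × 0.822 = -0.3 + 4.11 = 3.81.

3.81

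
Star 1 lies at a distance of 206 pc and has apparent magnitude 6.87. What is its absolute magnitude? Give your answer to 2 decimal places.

M = m − 5 log₁₀(d/10 pc) = 6.87 − 5 log₁₀(206/10)
  = 6.87 − 5 × 1.314 = 6.87 − 6.57 = 0.30.

0.30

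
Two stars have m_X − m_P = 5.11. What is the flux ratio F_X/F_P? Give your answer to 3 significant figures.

0.00904

F_X/F_P = 10^(−(m_X − m_P)/2.5) = 10^(-5.11/2.5) = 10^-2.044 = 0.009036.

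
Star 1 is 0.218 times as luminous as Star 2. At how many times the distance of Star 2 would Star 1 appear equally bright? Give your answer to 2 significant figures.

0.47

Equal flux requires L_1/d_1² = L_2/d_2², so d_1/d_2 = √(L_1/L_2)
= √(0.218) = 0.4669.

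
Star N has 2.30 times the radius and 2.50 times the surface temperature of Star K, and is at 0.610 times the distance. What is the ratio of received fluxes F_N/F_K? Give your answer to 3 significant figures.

L_N/L_K = (R_N/R_K)²(T_N/T_K)⁴ = (2.30)² × (2.50)⁴ = 206.6.
F_N/F_K = (L_N/L_K)/(d_N/d_K)² = 206.6 / (0.610)² = 555.3.

555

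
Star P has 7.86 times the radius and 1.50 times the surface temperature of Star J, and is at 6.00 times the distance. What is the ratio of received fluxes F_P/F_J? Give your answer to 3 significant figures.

L_P/L_J = (R_P/R_J)²(T_P/T_J)⁴ = (7.86)² × (1.50)⁴ = 312.8.
F_P/F_J = (L_P/L_J)/(d_P/d_J)² = 312.8 / (6.00)² = 8.688.

8.69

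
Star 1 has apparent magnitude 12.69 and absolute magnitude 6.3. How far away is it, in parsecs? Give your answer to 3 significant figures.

190 pc

m − M = 5 log₁₀(d/10 pc)
12.69 − (6.3) = 6.39 = 5 log₁₀(d/10)
d = 10 × 10^(6.39/5) = 10 × 10^1.278 = 189.7 pc.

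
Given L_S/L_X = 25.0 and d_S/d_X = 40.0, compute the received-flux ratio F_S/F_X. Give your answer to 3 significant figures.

F = L/(4πd²), so F_S/F_X = (L_S/L_X) / (d_S/d_X)²
= 25.0 / (40.0)² = 25.0 / 1600 = 0.01562.

0.0156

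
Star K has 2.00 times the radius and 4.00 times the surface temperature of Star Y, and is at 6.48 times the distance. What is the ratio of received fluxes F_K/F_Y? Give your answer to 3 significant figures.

L_K/L_Y = (R_K/R_Y)²(T_K/T_Y)⁴ = (2.00)² × (4.00)⁴ = 1024.
F_K/F_Y = (L_K/L_Y)/(d_K/d_Y)² = 1024 / (6.48)² = 24.39.

24.4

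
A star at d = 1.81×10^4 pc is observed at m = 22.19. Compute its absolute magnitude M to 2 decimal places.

M = m − 5 log₁₀(d/10 pc) = 22.19 − 5 log₁₀(1.81×10^4/10)
  = 22.19 − 5 × 3.258 = 22.19 − 16.29 = 5.90.

5.90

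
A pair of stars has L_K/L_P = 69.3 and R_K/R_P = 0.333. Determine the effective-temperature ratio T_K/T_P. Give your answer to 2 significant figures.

5.0

L ∝ R²T⁴ gives T ∝ (L/R²)^(1/4), so
T_K/T_P = (69.3 / 0.333²)^(1/4) = (624.9)^(1/4) = 5.000.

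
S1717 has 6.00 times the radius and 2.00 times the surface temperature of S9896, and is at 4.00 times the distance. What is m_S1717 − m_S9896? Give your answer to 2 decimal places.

L_S1717/L_S9896 = (6.00)²(2.00)⁴ = 576.0.
F_S1717/F_S9896 = (L_S1717/L_S9896)/(d_S1717/d_S9896)² = 576.0/16.00 = 36.00.
m_S1717 − m_S9896 = −2.5 log₁₀(36.00) = -3.89.

-3.89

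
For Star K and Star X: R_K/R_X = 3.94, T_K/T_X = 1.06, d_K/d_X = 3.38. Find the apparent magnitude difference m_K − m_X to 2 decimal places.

-0.59

L_K/L_X = (3.94)²(1.06)⁴ = 19.60.
F_K/F_X = (L_K/L_X)/(d_K/d_X)² = 19.60/11.42 = 1.715.
m_K − m_X = −2.5 log₁₀(1.715) = -0.59.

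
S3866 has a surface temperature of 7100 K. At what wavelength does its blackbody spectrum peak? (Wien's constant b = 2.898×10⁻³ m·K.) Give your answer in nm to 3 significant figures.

408 nm

λ_max = b/T = 2.898×10⁻³ / 7100 = 4.08×10^-7 m = 408.2 nm.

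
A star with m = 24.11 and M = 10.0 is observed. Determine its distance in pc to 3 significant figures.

6.64×10^3 pc

m − M = 5 log₁₀(d/10 pc)
24.11 − (10.0) = 14.11 = 5 log₁₀(d/10)
d = 10 × 10^(14.11/5) = 10 × 10^2.822 = 6637 pc.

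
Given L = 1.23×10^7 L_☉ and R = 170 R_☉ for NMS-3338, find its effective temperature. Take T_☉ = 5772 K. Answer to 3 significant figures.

T/T_☉ = (L/L_☉)^(1/4) / (R/R_☉)^(1/2)
T = 5772 × (1.23×10^7)^(1/4) / √(170) = 5772 × 59.22 / 13.04 = 2.622×10^4 K.

2.62×10^4 K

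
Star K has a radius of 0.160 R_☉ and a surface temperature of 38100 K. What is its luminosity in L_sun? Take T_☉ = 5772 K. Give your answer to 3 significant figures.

L/L_☉ = (R/R_☉)² (T/T_☉)⁴ = (0.160)² × (38100/5772)⁴
       = 0.02560 × (6.601)⁴ = 0.02560 × 1898 = 48.60.

48.6 L_sun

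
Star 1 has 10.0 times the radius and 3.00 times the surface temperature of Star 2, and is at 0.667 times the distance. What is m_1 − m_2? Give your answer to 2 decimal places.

L_1/L_2 = (10.0)²(3.00)⁴ = 8100.
F_1/F_2 = (L_1/L_2)/(d_1/d_2)² = 8100/0.4449 = 1.821×10^4.
m_1 − m_2 = −2.5 log₁₀(1.821×10^4) = -10.65.

-10.65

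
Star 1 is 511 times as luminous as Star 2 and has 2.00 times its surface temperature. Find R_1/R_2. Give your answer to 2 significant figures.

5.7

L ∝ R²T⁴ gives R ∝ √L / T², so
R_1/R_2 = √(511) / (2.00)² = 22.61 / 4.000 = 5.651.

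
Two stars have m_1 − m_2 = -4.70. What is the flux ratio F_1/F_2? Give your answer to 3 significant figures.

75.9

F_1/F_2 = 10^(−(m_1 − m_2)/2.5) = 10^(4.70/2.5) = 10^1.880 = 75.86.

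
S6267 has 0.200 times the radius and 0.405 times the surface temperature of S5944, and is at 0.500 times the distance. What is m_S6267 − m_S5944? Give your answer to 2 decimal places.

5.92

L_S6267/L_S5944 = (0.200)²(0.405)⁴ = 0.001076.
F_S6267/F_S5944 = (L_S6267/L_S5944)/(d_S6267/d_S5944)² = 0.001076/0.2500 = 0.004305.
m_S6267 − m_S5944 = −2.5 log₁₀(0.004305) = 5.92.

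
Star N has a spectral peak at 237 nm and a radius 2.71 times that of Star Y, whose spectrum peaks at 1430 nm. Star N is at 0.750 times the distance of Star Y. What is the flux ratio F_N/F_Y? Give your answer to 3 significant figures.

Wien's law: T_N/T_Y = λ_Y/λ_N = 1430/237 = 6.034.
L_N/L_Y = (R_N/R_Y)²(T_N/T_Y)⁴ = (2.71)²(6.034)⁴ = 9734.
F_N/F_Y = (L_N/L_Y)/(d_N/d_Y)² = 9734/(0.750)² = 1.730×10^4.

1.73×10^4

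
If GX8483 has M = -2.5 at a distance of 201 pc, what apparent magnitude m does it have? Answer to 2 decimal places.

m = M + 5 log₁₀(d/10 pc) = -2.5 + 5 log₁₀(201/10)
  = -2.5 + 5 × 1.303 = -2.5 + 6.52 = 4.02.

4.02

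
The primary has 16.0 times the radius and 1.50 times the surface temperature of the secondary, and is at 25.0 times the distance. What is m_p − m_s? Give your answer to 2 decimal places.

L_p/L_s = (16.0)²(1.50)⁴ = 1296.
F_p/F_s = (L_p/L_s)/(d_p/d_s)² = 1296/625.0 = 2.074.
m_p − m_s = −2.5 log₁₀(2.074) = -0.79.

-0.79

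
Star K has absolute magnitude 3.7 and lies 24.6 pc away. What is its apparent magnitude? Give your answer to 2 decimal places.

5.65

m = M + 5 log₁₀(d/10 pc) = 3.7 + 5 log₁₀(24.6/10)
  = 3.7 + 5 × 0.391 = 3.7 + 1.95 = 5.65.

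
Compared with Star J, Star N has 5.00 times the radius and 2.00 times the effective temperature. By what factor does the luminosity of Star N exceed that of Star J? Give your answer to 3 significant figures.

400

From the Stefan–Boltzmann law, L ∝ R²T⁴, so
L_N/L_J = (R_N/R_J)² (T_N/T_J)⁴ = (5.00)² × (2.00)⁴ = 25.00 × 16.00 = 400.0.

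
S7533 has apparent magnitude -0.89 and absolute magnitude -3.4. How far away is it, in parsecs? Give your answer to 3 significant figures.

m − M = 5 log₁₀(d/10 pc)
-0.89 − (-3.4) = 2.51 = 5 log₁₀(d/10)
d = 10 × 10^(2.51/5) = 10 × 10^0.502 = 31.77 pc.

31.8 pc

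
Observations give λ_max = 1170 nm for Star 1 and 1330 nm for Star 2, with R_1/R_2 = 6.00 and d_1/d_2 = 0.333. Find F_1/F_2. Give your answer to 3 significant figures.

Wien's law: T_1/T_2 = λ_2/λ_1 = 1330/1170 = 1.137.
L_1/L_2 = (R_1/R_2)²(T_1/T_2)⁴ = (6.00)²(1.137)⁴ = 60.11.
F_1/F_2 = (L_1/L_2)/(d_1/d_2)² = 60.11/(0.333)² = 542.1.

542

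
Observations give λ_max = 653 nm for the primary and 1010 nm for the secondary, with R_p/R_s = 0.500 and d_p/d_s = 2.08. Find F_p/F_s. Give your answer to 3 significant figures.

Wien's law: T_p/T_s = λ_s/λ_p = 1010/653 = 1.547.
L_p/L_s = (R_p/R_s)²(T_p/T_s)⁴ = (0.500)²(1.547)⁴ = 1.431.
F_p/F_s = (L_p/L_s)/(d_p/d_s)² = 1.431/(2.08)² = 0.3307.

0.331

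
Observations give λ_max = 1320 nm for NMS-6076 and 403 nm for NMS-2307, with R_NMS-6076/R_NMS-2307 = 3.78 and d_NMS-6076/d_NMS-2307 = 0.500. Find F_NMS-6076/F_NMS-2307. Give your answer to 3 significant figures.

Wien's law: T_NMS-6076/T_NMS-2307 = λ_NMS-2307/λ_NMS-6076 = 403/1320 = 0.3053.
L_NMS-6076/L_NMS-2307 = (R_NMS-6076/R_NMS-2307)²(T_NMS-6076/T_NMS-2307)⁴ = (3.78)²(0.3053)⁴ = 0.1241.
F_NMS-6076/F_NMS-2307 = (L_NMS-6076/L_NMS-2307)/(d_NMS-6076/d_NMS-2307)² = 0.1241/(0.500)² = 0.4966.

0.497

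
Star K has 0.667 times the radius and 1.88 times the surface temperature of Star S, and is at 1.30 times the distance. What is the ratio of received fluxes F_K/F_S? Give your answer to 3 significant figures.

L_K/L_S = (R_K/R_S)²(T_K/T_S)⁴ = (0.667)² × (1.88)⁴ = 5.558.
F_K/F_S = (L_K/L_S)/(d_K/d_S)² = 5.558 / (1.30)² = 3.288.

3.29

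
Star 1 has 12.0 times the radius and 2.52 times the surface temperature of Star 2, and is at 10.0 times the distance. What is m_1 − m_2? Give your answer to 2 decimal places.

L_1/L_2 = (12.0)²(2.52)⁴ = 5807.
F_1/F_2 = (L_1/L_2)/(d_1/d_2)² = 5807/100.0 = 58.07.
m_1 − m_2 = −2.5 log₁₀(58.07) = -4.41.

-4.41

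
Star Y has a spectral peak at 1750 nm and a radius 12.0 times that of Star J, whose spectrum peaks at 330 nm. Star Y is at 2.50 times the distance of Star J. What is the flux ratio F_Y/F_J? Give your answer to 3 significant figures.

Wien's law: T_Y/T_J = λ_J/λ_Y = 330/1750 = 0.1886.
L_Y/L_J = (R_Y/R_J)²(T_Y/T_J)⁴ = (12.0)²(0.1886)⁴ = 0.1821.
F_Y/F_J = (L_Y/L_J)/(d_Y/d_J)² = 0.1821/(2.50)² = 0.02913.

0.0291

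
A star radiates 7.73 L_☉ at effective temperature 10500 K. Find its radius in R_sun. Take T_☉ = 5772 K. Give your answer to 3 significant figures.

R/R_☉ = √(L/L_☉) / (T/T_☉)² = √(7.73) / (1.819)²
       = 2.780 / 3.309 = 0.8402.

0.840 R_sun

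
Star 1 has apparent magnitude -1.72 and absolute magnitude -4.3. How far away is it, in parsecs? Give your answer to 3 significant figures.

32.8 pc

m − M = 5 log₁₀(d/10 pc)
-1.72 − (-4.3) = 2.58 = 5 log₁₀(d/10)
d = 10 × 10^(2.58/5) = 10 × 10^0.516 = 32.81 pc.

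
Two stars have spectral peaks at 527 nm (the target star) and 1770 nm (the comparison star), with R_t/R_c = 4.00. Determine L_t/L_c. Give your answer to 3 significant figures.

Wien's law gives T ∝ 1/λ_max, so T_t/T_c = λ_c/λ_t = 1770/527 = 3.359.
Then L ∝ R²T⁴ gives L_t/L_c = (4.00)² × (3.359)⁴ = 16.00 × 127.2 = 2036.

2.04×10^3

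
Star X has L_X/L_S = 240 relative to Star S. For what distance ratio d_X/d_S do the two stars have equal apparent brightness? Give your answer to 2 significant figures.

15

Equal flux requires L_X/d_X² = L_S/d_S², so d_X/d_S = √(L_X/L_S)
= √(240) = 15.49.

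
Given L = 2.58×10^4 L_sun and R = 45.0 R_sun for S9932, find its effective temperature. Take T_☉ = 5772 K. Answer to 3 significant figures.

T/T_☉ = (L/L_☉)^(1/4) / (R/R_☉)^(1/2)
T = 5772 × (2.58×10^4)^(1/4) / √(45.0) = 5772 × 12.67 / 6.708 = 1.090×10^4 K.

1.09×10^4 K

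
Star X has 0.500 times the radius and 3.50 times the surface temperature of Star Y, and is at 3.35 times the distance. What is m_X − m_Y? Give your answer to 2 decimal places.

-1.31

L_X/L_Y = (0.500)²(3.50)⁴ = 37.52.
F_X/F_Y = (L_X/L_Y)/(d_X/d_Y)² = 37.52/11.22 = 3.343.
m_X − m_Y = −2.5 log₁₀(3.343) = -1.31.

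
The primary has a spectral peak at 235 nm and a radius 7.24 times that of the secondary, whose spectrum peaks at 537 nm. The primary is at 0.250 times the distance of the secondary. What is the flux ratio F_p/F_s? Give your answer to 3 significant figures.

2.29×10^4

Wien's law: T_p/T_s = λ_s/λ_p = 537/235 = 2.285.
L_p/L_s = (R_p/R_s)²(T_p/T_s)⁴ = (7.24)²(2.285)⁴ = 1429.
F_p/F_s = (L_p/L_s)/(d_p/d_s)² = 1429/(0.250)² = 2.287×10^4.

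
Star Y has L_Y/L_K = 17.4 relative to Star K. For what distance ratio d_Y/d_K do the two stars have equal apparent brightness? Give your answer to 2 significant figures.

Equal flux requires L_Y/d_Y² = L_K/d_K², so d_Y/d_K = √(L_Y/L_K)
= √(17.4) = 4.171.

4.2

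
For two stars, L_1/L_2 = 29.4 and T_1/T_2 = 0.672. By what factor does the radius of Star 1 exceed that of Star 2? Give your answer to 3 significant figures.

L ∝ R²T⁴ gives R ∝ √L / T², so
R_1/R_2 = √(29.4) / (0.672)² = 5.422 / 0.4516 = 12.01.

12.0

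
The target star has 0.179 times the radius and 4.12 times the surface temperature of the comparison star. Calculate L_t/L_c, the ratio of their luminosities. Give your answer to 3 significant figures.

9.23

From the Stefan–Boltzmann law, L ∝ R²T⁴, so
L_t/L_c = (R_t/R_c)² (T_t/T_c)⁴ = (0.179)² × (4.12)⁴ = 0.03204 × 288.1 = 9.232.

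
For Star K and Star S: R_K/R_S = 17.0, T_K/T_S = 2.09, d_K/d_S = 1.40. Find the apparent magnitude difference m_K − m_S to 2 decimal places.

-8.62

L_K/L_S = (17.0)²(2.09)⁴ = 5514.
F_K/F_S = (L_K/L_S)/(d_K/d_S)² = 5514/1.960 = 2813.
m_K − m_S = −2.5 log₁₀(2813) = -8.62.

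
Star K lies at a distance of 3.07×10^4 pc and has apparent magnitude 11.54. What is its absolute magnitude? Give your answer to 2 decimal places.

M = m − 5 log₁₀(d/10 pc) = 11.54 − 5 log₁₀(3.07×10^4/10)
  = 11.54 − 5 × 3.487 = 11.54 − 17.44 = -5.90.

-5.90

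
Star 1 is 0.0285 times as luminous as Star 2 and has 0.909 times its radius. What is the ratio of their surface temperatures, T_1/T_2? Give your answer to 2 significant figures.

L ∝ R²T⁴ gives T ∝ (L/R²)^(1/4), so
T_1/T_2 = (0.0285 / 0.909²)^(1/4) = (0.03449)^(1/4) = 0.4310.

0.43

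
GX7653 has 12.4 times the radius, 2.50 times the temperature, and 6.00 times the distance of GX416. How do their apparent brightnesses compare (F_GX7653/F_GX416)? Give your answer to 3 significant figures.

L_GX7653/L_GX416 = (R_GX7653/R_GX416)²(T_GX7653/T_GX416)⁴ = (12.4)² × (2.50)⁴ = 6006.
F_GX7653/F_GX416 = (L_GX7653/L_GX416)/(d_GX7653/d_GX416)² = 6006 / (6.00)² = 166.8.

167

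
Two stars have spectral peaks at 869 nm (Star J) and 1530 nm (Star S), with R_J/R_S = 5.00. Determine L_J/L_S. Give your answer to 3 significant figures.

Wien's law gives T ∝ 1/λ_max, so T_J/T_S = λ_S/λ_J = 1530/869 = 1.761.
Then L ∝ R²T⁴ gives L_J/L_S = (5.00)² × (1.761)⁴ = 25.00 × 9.609 = 240.2.

240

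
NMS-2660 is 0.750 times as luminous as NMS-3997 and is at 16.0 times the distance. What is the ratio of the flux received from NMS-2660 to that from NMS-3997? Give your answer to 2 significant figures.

F = L/(4πd²), so F_NMS-2660/F_NMS-3997 = (L_NMS-2660/L_NMS-3997) / (d_NMS-2660/d_NMS-3997)²
= 0.750 / (16.0)² = 0.750 / 256.0 = 0.002930.

0.0029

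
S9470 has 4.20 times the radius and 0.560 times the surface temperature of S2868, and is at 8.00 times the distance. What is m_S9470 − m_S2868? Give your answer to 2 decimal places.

3.92

L_S9470/L_S2868 = (4.20)²(0.560)⁴ = 1.735.
F_S9470/F_S2868 = (L_S9470/L_S2868)/(d_S9470/d_S2868)² = 1.735/64.00 = 0.02711.
m_S9470 − m_S2868 = −2.5 log₁₀(0.02711) = 3.92.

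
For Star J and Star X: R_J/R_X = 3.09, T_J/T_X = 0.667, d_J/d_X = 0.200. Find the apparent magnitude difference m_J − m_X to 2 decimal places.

-4.19

L_J/L_X = (3.09)²(0.667)⁴ = 1.890.
F_J/F_X = (L_J/L_X)/(d_J/d_X)² = 1.890/0.04000 = 47.25.
m_J − m_X = −2.5 log₁₀(47.25) = -4.19.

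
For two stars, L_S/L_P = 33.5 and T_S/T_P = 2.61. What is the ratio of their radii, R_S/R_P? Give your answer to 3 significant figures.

0.850

L ∝ R²T⁴ gives R ∝ √L / T², so
R_S/R_P = √(33.5) / (2.61)² = 5.788 / 6.812 = 0.8497.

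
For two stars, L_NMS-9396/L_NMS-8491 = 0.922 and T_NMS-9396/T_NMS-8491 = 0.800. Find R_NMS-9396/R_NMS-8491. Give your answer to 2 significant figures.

L ∝ R²T⁴ gives R ∝ √L / T², so
R_NMS-9396/R_NMS-8491 = √(0.922) / (0.800)² = 0.9602 / 0.6400 = 1.500.

1.5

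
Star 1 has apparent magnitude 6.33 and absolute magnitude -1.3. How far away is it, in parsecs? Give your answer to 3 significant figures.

m − M = 5 log₁₀(d/10 pc)
6.33 − (-1.3) = 7.63 = 5 log₁₀(d/10)
d = 10 × 10^(7.63/5) = 10 × 10^1.526 = 335.7 pc.

336 pc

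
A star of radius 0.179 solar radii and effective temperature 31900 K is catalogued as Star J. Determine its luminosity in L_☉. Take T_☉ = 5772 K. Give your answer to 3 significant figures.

L/L_☉ = (R/R_☉)² (T/T_☉)⁴ = (0.179)² × (31900/5772)⁴
       = 0.03204 × (5.527)⁴ = 0.03204 × 932.9 = 29.89.

29.9 L_☉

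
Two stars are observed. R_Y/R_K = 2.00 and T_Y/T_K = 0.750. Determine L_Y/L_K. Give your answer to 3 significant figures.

From the Stefan–Boltzmann law, L ∝ R²T⁴, so
L_Y/L_K = (R_Y/R_K)² (T_Y/T_K)⁴ = (2.00)² × (0.750)⁴ = 4.000 × 0.3164 = 1.266.

1.27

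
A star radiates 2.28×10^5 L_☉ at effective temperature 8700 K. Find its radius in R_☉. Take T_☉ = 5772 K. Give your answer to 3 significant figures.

210 R_☉

R/R_☉ = √(L/L_☉) / (T/T_☉)² = √(2.28×10^5) / (1.507)²
       = 477.5 / 2.272 = 210.2.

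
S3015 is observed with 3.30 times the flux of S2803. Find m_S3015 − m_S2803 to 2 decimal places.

-1.30

m_S3015 − m_S2803 = −2.5 log₁₀(F_S3015/F_S2803) = −2.5 log₁₀(3.30) = −2.5 × (0.519) = -1.296.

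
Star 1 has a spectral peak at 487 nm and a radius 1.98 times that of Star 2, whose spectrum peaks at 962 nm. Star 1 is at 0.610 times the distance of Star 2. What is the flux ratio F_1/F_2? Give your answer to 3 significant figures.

160

Wien's law: T_1/T_2 = λ_2/λ_1 = 962/487 = 1.975.
L_1/L_2 = (R_1/R_2)²(T_1/T_2)⁴ = (1.98)²(1.975)⁴ = 59.69.
F_1/F_2 = (L_1/L_2)/(d_1/d_2)² = 59.69/(0.610)² = 160.4.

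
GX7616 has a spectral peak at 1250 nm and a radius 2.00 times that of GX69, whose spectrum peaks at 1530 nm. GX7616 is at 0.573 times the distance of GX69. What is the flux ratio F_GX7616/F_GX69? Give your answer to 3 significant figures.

Wien's law: T_GX7616/T_GX69 = λ_GX69/λ_GX7616 = 1530/1250 = 1.224.
L_GX7616/L_GX69 = (R_GX7616/R_GX69)²(T_GX7616/T_GX69)⁴ = (2.00)²(1.224)⁴ = 8.978.
F_GX7616/F_GX69 = (L_GX7616/L_GX69)/(d_GX7616/d_GX69)² = 8.978/(0.573)² = 27.34.

27.3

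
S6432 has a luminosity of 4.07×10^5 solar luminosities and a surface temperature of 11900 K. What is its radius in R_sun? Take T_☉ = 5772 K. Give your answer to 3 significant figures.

R/R_☉ = √(L/L_☉) / (T/T_☉)² = √(4.07×10^5) / (2.062)²
       = 638.0 / 4.251 = 150.1.

150 R_sun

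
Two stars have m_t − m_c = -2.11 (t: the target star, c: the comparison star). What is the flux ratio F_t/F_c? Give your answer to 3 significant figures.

F_t/F_c = 10^(−(m_t − m_c)/2.5) = 10^(2.11/2.5) = 10^0.844 = 6.982.

6.98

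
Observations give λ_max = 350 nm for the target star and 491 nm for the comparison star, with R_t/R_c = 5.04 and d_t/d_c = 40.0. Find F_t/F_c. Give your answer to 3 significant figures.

Wien's law: T_t/T_c = λ_c/λ_t = 491/350 = 1.403.
L_t/L_c = (R_t/R_c)²(T_t/T_c)⁴ = (5.04)²(1.403)⁴ = 98.38.
F_t/F_c = (L_t/L_c)/(d_t/d_c)² = 98.38/(40.0)² = 0.06149.

0.0615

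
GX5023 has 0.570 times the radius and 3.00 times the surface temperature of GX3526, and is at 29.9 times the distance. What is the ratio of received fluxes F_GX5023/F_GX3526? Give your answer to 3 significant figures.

L_GX5023/L_GX3526 = (R_GX5023/R_GX3526)²(T_GX5023/T_GX3526)⁴ = (0.570)² × (3.00)⁴ = 26.32.
F_GX5023/F_GX3526 = (L_GX5023/L_GX3526)/(d_GX5023/d_GX3526)² = 26.32 / (29.9)² = 0.02944.

0.0294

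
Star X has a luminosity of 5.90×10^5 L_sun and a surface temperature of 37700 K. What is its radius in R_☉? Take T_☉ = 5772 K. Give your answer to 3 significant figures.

18.0 R_☉

R/R_☉ = √(L/L_☉) / (T/T_☉)² = √(5.90×10^5) / (6.532)²
       = 768.1 / 42.66 = 18.01.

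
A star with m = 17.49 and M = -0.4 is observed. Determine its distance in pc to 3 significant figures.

3.78×10^4 pc

m − M = 5 log₁₀(d/10 pc)
17.49 − (-0.4) = 17.89 = 5 log₁₀(d/10)
d = 10 × 10^(17.89/5) = 10 × 10^3.578 = 3.784×10^4 pc.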